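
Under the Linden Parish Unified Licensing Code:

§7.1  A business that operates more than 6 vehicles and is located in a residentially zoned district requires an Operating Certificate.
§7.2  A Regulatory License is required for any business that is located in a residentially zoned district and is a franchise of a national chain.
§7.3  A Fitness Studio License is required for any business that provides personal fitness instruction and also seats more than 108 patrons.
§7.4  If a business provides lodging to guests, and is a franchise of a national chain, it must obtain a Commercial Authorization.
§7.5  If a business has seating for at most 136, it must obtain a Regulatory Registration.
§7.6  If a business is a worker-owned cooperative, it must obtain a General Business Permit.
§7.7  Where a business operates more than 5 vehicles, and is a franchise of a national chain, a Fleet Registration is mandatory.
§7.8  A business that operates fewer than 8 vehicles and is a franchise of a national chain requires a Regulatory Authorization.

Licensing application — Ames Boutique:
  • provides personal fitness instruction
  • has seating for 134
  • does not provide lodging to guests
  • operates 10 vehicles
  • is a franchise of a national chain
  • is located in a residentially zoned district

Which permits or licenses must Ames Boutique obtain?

§7.1 vehicles 10 > 6; is located in a residentially zoned district → Operating Certificate required.
§7.2 is located in a residentially zoned district; is a franchise of a national chain → Regulatory License required.
§7.3 provides personal fitness instruction; seating 134 > 108 → Fitness Studio License required.
§7.4 does not provide lodging to guests; is a franchise of a national chain → Commercial Authorization not required.
§7.5 seating 134 ≤ 136 → Regulatory Registration required.
§7.6 is a franchise of a national chain (not: is a worker-owned cooperative) → General Business Permit not required.
§7.7 vehicles 10 > 5; is a franchise of a national chain → Fleet Registration required.
§7.8 vehicles 10 ≥ 8; is a franchise of a national chain → Regulatory Authorization not required.

Fitness Studio License, Fleet Registration, Operating Certificate, Regulatory License, Regulatory Registration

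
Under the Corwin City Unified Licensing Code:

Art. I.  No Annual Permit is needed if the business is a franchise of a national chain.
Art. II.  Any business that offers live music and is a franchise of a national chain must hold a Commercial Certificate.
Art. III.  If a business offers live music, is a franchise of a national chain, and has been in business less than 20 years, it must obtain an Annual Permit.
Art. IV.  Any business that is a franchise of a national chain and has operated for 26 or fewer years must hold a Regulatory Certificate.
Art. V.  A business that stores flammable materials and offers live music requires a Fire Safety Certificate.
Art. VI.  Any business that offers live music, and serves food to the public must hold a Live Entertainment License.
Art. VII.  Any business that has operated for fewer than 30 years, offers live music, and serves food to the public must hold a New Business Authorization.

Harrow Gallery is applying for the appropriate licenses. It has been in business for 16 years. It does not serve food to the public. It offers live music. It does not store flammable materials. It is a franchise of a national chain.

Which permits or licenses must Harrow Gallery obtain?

Commercial Certificate, Regulatory Certificate

Art. I. is a franchise of a national chain → exempt from Annual Permit.
Art. II. offers live music; is a franchise of a national chain → Commercial Certificate required.
Art. III. offers live music; is a franchise of a national chain; years in business 16 < 20 → Annual Permit required.
Art. IV. is a franchise of a national chain; years in business 16 ≤ 26 → Regulatory Certificate required.
Art. V. does not store flammable materials; offers live music → Fire Safety Certificate not required.
Art. VI. offers live music; does not serve food to the public → Live Entertainment License not required.
Art. VII. years in business 16 < 30; offers live music; does not serve food to the public → New Business Authorization not required.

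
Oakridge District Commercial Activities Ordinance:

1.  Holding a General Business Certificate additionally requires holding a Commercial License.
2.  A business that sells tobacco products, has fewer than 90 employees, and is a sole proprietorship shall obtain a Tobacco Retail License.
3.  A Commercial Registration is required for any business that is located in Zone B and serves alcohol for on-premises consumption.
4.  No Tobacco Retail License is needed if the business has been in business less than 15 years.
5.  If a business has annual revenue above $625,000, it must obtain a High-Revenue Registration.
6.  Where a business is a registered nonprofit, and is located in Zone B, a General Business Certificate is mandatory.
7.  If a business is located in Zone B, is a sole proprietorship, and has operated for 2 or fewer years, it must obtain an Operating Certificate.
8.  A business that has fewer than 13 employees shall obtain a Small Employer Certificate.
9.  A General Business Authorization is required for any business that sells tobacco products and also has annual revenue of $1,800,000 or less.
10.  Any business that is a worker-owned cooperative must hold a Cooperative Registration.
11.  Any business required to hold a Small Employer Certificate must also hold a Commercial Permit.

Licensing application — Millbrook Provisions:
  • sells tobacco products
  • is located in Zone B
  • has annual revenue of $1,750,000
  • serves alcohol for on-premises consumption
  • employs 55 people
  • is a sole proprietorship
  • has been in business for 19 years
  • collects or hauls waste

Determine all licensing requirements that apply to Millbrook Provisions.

1. General Business Certificate is not required → no effect.
2. sells tobacco products; employees 55 < 90; is a sole proprietorship → Tobacco Retail License required.
3. is located in Zone B; serves alcohol for on-premises consumption → Commercial Registration required.
4. years in business 19 ≥ 15 → Tobacco Retail License exemption does not apply.
5. revenue $1,750,000 > $625,000 → High-Revenue Registration required.
6. is a sole proprietorship (not: is a registered nonprofit); is located in Zone B → General Business Certificate not required.
7. is located in Zone B; is a sole proprietorship; years in business 19 > 2 → Operating Certificate not required.
8. employees 55 ≥ 13 → Small Employer Certificate not required.
9. sells tobacco products; revenue $1,750,000 ≤ $1,800,000 → General Business Authorization required.
10. is a sole proprietorship (not: is a worker-owned cooperative) → Cooperative Registration not required.
11. Small Employer Certificate is not required → no effect.

Commercial Registration, General Business Authorization, High-Revenue Registration, Tobacco Retail License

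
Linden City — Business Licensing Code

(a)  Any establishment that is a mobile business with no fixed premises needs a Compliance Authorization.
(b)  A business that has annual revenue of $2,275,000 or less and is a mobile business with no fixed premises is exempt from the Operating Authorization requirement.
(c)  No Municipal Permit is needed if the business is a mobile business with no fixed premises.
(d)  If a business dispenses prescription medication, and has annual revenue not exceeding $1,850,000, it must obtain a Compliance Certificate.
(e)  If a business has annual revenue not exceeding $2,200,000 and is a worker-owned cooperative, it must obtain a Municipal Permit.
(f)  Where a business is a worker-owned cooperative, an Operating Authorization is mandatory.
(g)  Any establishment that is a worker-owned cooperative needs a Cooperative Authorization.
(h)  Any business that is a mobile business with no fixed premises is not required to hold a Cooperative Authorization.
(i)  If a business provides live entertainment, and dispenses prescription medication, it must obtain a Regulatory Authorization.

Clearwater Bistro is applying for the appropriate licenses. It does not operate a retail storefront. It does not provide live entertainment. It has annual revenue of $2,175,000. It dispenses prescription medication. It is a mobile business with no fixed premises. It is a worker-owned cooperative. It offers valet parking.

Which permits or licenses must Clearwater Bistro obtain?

(a) is a mobile business with no fixed premises → Compliance Authorization required.
(b) revenue $2,175,000 ≤ $2,275,000; is a mobile business with no fixed premises → exempt from Operating Authorization.
(c) is a mobile business with no fixed premises → exempt from Municipal Permit.
(d) dispenses prescription medication; revenue $2,175,000 > $1,850,000 → Compliance Certificate not required.
(e) revenue $2,175,000 ≤ $2,200,000; is a worker-owned cooperative → Municipal Permit required.
(f) is a worker-owned cooperative → Operating Authorization required.
(g) is a worker-owned cooperative → Cooperative Authorization required.
(h) is a mobile business with no fixed premises → exempt from Cooperative Authorization.
(i) does not provide live entertainment; dispenses prescription medication → Regulatory Authorization not required.

Compliance Authorization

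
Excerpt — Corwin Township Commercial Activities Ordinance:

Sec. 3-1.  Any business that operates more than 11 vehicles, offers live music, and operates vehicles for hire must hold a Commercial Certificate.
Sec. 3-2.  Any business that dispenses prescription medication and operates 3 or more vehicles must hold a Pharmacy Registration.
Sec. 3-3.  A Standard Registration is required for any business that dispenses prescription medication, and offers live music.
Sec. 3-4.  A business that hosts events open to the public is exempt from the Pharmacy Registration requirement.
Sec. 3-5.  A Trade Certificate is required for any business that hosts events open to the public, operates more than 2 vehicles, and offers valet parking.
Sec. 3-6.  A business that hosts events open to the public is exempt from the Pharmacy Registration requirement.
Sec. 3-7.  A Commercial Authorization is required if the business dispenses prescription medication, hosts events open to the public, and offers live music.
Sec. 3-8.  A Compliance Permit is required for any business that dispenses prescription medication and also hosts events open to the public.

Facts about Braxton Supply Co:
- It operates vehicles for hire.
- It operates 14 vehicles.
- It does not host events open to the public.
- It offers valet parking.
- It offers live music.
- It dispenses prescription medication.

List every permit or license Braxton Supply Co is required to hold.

Sec. 3-1. vehicles 14 > 11; offers live music; operates vehicles for hire → Commercial Certificate required.
Sec. 3-2. dispenses prescription medication; vehicles 14 ≥ 3 → Pharmacy Registration required.
Sec. 3-3. dispenses prescription medication; offers live music → Standard Registration required.
Sec. 3-4. does not host events open to the public → Pharmacy Registration exemption does not apply.
Sec. 3-5. does not host events open to the public; vehicles 14 > 2; offers valet parking → Trade Certificate not required.
Sec. 3-6. does not host events open to the public → Pharmacy Registration exemption does not apply.
Sec. 3-7. dispenses prescription medication; does not host events open to the public; offers live music → Commercial Authorization not required.
Sec. 3-8. dispenses prescription medication; does not host events open to the public → Compliance Permit not required.

Commercial Certificate, Pharmacy Registration, Standard Registration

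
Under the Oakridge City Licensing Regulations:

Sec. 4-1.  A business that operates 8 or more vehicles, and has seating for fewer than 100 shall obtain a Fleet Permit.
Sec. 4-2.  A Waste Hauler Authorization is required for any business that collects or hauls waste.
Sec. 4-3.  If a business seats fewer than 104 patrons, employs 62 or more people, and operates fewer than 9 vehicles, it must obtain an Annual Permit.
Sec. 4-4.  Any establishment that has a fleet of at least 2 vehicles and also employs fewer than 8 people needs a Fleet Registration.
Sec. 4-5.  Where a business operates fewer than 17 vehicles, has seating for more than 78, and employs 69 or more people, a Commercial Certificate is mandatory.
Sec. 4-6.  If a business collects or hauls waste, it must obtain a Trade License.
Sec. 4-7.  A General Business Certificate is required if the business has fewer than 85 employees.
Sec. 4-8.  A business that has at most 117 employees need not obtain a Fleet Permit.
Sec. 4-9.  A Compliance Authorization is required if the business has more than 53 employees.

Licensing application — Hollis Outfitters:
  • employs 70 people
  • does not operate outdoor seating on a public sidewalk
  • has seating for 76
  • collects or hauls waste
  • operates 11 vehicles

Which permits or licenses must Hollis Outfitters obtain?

Compliance Authorization, General Business Certificate, Trade License, Waste Hauler Authorization

Sec. 4-1. vehicles 11 ≥ 8; seating 76 < 100 → Fleet Permit required.
Sec. 4-2. collects or hauls waste → Waste Hauler Authorization required.
Sec. 4-3. seating 76 < 104; employees 70 ≥ 62; vehicles 11 ≥ 9 → Annual Permit not required.
Sec. 4-4. vehicles 11 ≥ 2; employees 70 ≥ 8 → Fleet Registration not required.
Sec. 4-5. vehicles 11 < 17; seating 76 ≤ 78; employees 70 ≥ 69 → Commercial Certificate not required.
Sec. 4-6. collects or hauls waste → Trade License required.
Sec. 4-7. employees 70 < 85 → General Business Certificate required.
Sec. 4-8. employees 70 ≤ 117 → exempt from Fleet Permit.
Sec. 4-9. employees 70 > 53 → Compliance Authorization required.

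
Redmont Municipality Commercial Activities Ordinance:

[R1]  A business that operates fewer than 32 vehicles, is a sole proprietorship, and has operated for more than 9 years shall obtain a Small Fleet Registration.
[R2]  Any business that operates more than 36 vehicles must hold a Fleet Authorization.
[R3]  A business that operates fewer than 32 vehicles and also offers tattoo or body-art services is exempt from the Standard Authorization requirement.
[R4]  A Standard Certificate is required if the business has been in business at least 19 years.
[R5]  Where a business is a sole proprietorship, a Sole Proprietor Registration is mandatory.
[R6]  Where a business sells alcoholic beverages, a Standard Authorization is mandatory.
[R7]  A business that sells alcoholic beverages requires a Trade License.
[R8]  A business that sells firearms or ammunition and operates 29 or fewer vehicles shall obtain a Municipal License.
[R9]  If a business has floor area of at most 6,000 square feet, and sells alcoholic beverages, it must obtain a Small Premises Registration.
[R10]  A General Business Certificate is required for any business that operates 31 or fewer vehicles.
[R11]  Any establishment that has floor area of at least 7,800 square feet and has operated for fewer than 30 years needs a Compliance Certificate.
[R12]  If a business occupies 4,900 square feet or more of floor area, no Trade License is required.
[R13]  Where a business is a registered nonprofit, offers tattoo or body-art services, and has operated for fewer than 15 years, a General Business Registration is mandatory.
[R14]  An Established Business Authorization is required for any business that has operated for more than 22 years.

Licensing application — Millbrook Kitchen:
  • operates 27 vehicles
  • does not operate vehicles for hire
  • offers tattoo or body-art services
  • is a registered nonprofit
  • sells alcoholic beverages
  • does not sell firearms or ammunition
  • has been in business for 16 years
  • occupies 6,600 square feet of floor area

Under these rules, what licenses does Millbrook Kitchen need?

General Business Certificate

[R1] vehicles 27 < 32; is a registered nonprofit (not: is a sole proprietorship); years in business 16 > 9 → Small Fleet Registration not required.
[R2] vehicles 27 ≤ 36 → Fleet Authorization not required.
[R3] vehicles 27 < 32; offers tattoo or body-art services → exempt from Standard Authorization.
[R4] years in business 16 < 19 → Standard Certificate not required.
[R5] is a registered nonprofit (not: is a sole proprietorship) → Sole Proprietor Registration not required.
[R6] sells alcoholic beverages → Standard Authorization required.
[R7] sells alcoholic beverages → Trade License required.
[R8] does not sell firearms or ammunition; vehicles 27 ≤ 29 → Municipal License not required.
[R9] floor area 6,600 square feet > 6,000 square feet; sells alcoholic beverages → Small Premises Registration not required.
[R10] vehicles 27 ≤ 31 → General Business Certificate required.
[R11] floor area 6,600 square feet < 7,800 square feet; years in business 16 < 30 → Compliance Certificate not required.
[R12] floor area 6,600 square feet ≥ 4,900 square feet → exempt from Trade License.
[R13] is a registered nonprofit; offers tattoo or body-art services; years in business 16 ≥ 15 → General Business Registration not required.
[R14] years in business 16 ≤ 22 → Established Business Authorization not required.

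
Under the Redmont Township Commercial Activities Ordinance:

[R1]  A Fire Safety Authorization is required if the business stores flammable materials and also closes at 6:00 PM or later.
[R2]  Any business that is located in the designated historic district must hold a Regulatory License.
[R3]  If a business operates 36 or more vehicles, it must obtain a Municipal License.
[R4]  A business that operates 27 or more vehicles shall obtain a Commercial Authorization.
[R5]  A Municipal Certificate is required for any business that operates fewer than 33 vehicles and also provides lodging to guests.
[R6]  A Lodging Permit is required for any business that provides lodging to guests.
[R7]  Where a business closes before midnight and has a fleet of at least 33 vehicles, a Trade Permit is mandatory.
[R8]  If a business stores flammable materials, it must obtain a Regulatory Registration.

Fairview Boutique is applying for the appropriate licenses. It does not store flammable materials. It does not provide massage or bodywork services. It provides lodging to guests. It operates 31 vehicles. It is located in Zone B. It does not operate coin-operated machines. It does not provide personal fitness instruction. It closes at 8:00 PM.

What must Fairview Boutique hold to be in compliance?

Commercial Authorization, Lodging Permit, Municipal Certificate

[R1] does not store flammable materials; closes 8:00 PM, after 6:00 PM → Fire Safety Authorization not required.
[R2] is located in Zone B (not: is located in the designated historic district) → Regulatory License not required.
[R3] vehicles 31 < 36 → Municipal License not required.
[R4] vehicles 31 ≥ 27 → Commercial Authorization required.
[R5] vehicles 31 < 33; provides lodging to guests → Municipal Certificate required.
[R6] provides lodging to guests → Lodging Permit required.
[R7] closes 8:00 PM, at/before midnight; vehicles 31 < 33 → Trade Permit not required.
[R8] does not store flammable materials → Regulatory Registration not required.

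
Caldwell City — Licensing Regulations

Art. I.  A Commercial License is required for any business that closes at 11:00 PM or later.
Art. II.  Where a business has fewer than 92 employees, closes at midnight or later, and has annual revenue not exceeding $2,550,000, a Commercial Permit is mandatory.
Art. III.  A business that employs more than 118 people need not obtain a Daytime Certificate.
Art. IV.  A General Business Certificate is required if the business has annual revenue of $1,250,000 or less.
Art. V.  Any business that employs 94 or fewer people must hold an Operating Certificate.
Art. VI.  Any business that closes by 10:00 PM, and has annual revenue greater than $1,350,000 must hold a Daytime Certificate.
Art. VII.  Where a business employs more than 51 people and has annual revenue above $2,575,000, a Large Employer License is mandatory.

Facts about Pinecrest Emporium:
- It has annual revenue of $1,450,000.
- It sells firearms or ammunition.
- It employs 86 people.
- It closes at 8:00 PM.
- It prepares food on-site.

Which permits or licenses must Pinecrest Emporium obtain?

Art. I. closes 8:00 PM, at/before 11:00 PM → Commercial License not required.
Art. II. employees 86 < 92; closes 8:00 PM, at/before midnight; revenue $1,450,000 ≤ $2,550,000 → Commercial Permit not required.
Art. III. employees 86 ≤ 118 → Daytime Certificate exemption does not apply.
Art. IV. revenue $1,450,000 > $1,250,000 → General Business Certificate not required.
Art. V. employees 86 ≤ 94 → Operating Certificate required.
Art. VI. closes 8:00 PM, at/before 10:00 PM; revenue $1,450,000 > $1,350,000 → Daytime Certificate required.
Art. VII. employees 86 > 51; revenue $1,450,000 ≤ $2,575,000 → Large Employer License not required.

Daytime Certificate, Operating Certificate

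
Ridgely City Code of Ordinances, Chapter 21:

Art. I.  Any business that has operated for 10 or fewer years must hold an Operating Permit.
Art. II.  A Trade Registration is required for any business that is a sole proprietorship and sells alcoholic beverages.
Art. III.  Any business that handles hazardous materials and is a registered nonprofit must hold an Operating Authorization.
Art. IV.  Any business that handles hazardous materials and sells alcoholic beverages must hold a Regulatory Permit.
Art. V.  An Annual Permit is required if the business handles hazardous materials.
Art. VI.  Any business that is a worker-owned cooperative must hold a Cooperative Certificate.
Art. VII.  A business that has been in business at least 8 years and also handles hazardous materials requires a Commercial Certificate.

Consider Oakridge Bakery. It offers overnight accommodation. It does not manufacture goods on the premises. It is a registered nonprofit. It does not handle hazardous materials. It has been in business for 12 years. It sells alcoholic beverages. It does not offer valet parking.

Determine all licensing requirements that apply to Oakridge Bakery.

None

Art. I. years in business 12 > 10 → Operating Permit not required.
Art. II. is a registered nonprofit (not: is a sole proprietorship); sells alcoholic beverages → Trade Registration not required.
Art. III. does not handle hazardous materials; is a registered nonprofit → Operating Authorization not required.
Art. IV. does not handle hazardous materials; sells alcoholic beverages → Regulatory Permit not required.
Art. V. does not handle hazardous materials → Annual Permit not required.
Art. VI. is a registered nonprofit (not: is a worker-owned cooperative) → Cooperative Certificate not required.
Art. VII. years in business 12 ≥ 8; does not handle hazardous materials → Commercial Certificate not required.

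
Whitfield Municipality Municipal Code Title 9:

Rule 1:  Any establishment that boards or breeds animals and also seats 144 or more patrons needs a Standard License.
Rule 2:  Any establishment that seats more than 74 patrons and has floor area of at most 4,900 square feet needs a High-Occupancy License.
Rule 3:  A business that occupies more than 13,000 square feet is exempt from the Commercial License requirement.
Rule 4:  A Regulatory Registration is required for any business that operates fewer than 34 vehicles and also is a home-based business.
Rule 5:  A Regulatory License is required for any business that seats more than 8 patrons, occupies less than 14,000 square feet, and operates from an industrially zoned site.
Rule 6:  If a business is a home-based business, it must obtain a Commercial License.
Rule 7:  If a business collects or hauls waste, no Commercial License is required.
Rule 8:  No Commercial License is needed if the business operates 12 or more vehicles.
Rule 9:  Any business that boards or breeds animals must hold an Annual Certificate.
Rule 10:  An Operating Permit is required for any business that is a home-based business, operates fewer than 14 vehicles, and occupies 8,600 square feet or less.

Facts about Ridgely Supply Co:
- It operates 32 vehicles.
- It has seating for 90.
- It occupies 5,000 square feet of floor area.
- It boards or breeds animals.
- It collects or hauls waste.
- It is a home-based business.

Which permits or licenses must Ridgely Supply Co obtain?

Annual Certificate, Regulatory Registration

Rule 1: boards or breeds animals; seating 90 < 144 → Standard License not required.
Rule 2: seating 90 > 74; floor area 5,000 square feet > 4,900 square feet → High-Occupancy License not required.
Rule 3: floor area 5,000 square feet ≤ 13,000 square feet → Commercial License exemption does not apply.
Rule 4: vehicles 32 < 34; is a home-based business → Regulatory Registration required.
Rule 5: seating 90 > 8; floor area 5,000 square feet < 14,000 square feet; is a home-based business (not: operates from an industrially zoned site) → Regulatory License not required.
Rule 6: is a home-based business → Commercial License required.
Rule 7: collects or hauls waste → exempt from Commercial License.
Rule 8: vehicles 32 ≥ 12 → exempt from Commercial License.
Rule 9: boards or breeds animals → Annual Certificate required.
Rule 10: is a home-based business; vehicles 32 ≥ 14; floor area 5,000 square feet ≤ 8,600 square feet → Operating Permit not required.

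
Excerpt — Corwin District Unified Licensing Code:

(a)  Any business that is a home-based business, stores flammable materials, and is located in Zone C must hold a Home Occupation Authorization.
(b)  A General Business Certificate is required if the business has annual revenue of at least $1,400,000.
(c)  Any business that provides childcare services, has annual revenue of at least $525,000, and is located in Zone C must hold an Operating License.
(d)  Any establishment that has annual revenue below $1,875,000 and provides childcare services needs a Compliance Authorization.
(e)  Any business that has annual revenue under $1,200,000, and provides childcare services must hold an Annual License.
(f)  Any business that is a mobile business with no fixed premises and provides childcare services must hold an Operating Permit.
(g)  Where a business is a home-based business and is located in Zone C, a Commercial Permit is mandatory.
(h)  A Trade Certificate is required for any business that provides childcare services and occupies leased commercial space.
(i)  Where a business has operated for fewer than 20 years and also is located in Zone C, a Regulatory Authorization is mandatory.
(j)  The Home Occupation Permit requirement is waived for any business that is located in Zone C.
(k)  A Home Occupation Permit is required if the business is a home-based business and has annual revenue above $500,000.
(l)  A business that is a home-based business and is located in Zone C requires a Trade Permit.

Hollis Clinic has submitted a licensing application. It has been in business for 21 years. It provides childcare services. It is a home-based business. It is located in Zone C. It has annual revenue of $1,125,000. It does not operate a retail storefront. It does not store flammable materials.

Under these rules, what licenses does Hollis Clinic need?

Annual License, Commercial Permit, Compliance Authorization, Operating License, Trade Permit

(a) is a home-based business; does not store flammable materials; is located in Zone C → Home Occupation Authorization not required.
(b) revenue $1,125,000 < $1,400,000 → General Business Certificate not required.
(c) provides childcare services; revenue $1,125,000 ≥ $525,000; is located in Zone C → Operating License required.
(d) revenue $1,125,000 < $1,875,000; provides childcare services → Compliance Authorization required.
(e) revenue $1,125,000 < $1,200,000; provides childcare services → Annual License required.
(f) is a home-based business (not: is a mobile business with no fixed premises); provides childcare services → Operating Permit not required.
(g) is a home-based business; is located in Zone C → Commercial Permit required.
(h) provides childcare services; is a home-based business (not: occupies leased commercial space) → Trade Certificate not required.
(i) years in business 21 ≥ 20; is located in Zone C → Regulatory Authorization not required.
(j) is located in Zone C → exempt from Home Occupation Permit.
(k) is a home-based business; revenue $1,125,000 > $500,000 → Home Occupation Permit required.
(l) is a home-based business; is located in Zone C → Trade Permit required.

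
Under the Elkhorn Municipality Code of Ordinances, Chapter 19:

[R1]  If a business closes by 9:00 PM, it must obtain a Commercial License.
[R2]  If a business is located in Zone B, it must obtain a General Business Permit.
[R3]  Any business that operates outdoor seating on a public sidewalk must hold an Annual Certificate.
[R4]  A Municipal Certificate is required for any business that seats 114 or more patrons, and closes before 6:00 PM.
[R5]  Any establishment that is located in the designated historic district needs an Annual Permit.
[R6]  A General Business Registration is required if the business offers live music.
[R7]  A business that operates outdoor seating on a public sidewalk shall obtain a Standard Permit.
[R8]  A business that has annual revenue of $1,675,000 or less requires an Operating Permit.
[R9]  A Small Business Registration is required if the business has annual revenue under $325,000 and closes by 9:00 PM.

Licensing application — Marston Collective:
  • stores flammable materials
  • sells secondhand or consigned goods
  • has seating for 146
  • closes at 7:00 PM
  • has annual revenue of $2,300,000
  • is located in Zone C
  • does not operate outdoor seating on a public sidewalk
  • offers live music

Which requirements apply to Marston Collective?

Commercial License, General Business Registration

[R1] closes 7:00 PM, at/before 9:00 PM → Commercial License required.
[R2] is located in Zone C (not: is located in Zone B) → General Business Permit not required.
[R3] does not operate outdoor seating on a public sidewalk → Annual Certificate not required.
[R4] seating 146 ≥ 114; closes 7:00 PM, after 6:00 PM → Municipal Certificate not required.
[R5] is located in Zone C (not: is located in the designated historic district) → Annual Permit not required.
[R6] offers live music → General Business Registration required.
[R7] does not operate outdoor seating on a public sidewalk → Standard Permit not required.
[R8] revenue $2,300,000 > $1,675,000 → Operating Permit not required.
[R9] revenue $2,300,000 ≥ $325,000; closes 7:00 PM, at/before 9:00 PM → Small Business Registration not required.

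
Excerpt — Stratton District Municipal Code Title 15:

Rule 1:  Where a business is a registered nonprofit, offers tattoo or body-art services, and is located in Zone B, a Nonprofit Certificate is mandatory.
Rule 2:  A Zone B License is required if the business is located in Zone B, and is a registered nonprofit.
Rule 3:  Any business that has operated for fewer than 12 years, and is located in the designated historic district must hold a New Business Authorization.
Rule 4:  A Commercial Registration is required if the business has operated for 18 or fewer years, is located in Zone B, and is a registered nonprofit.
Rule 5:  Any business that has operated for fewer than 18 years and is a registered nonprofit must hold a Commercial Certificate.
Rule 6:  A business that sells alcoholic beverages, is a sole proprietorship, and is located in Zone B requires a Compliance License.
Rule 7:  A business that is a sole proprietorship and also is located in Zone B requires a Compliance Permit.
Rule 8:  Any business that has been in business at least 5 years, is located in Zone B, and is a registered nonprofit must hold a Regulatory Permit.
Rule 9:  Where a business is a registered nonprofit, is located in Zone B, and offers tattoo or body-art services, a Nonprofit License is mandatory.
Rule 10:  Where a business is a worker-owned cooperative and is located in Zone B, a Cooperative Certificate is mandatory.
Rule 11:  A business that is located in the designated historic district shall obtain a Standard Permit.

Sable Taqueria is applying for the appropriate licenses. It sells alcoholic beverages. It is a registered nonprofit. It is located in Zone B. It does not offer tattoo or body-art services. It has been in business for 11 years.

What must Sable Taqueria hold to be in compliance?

Rule 1: is a registered nonprofit; does not offer tattoo or body-art services; is located in Zone B → Nonprofit Certificate not required.
Rule 2: is located in Zone B; is a registered nonprofit → Zone B License required.
Rule 3: years in business 11 < 12; is located in Zone B (not: is located in the designated historic district) → New Business Authorization not required.
Rule 4: years in business 11 ≤ 18; is located in Zone B; is a registered nonprofit → Commercial Registration required.
Rule 5: years in business 11 < 18; is a registered nonprofit → Commercial Certificate required.
Rule 6: sells alcoholic beverages; is a registered nonprofit (not: is a sole proprietorship); is located in Zone B → Compliance License not required.
Rule 7: is a registered nonprofit (not: is a sole proprietorship); is located in Zone B → Compliance Permit not required.
Rule 8: years in business 11 ≥ 5; is located in Zone B; is a registered nonprofit → Regulatory Permit required.
Rule 9: is a registered nonprofit; is located in Zone B; does not offer tattoo or body-art services → Nonprofit License not required.
Rule 10: is a registered nonprofit (not: is a worker-owned cooperative); is located in Zone B → Cooperative Certificate not required.
Rule 11: is located in Zone B (not: is located in the designated historic district) → Standard Permit not required.

Commercial Certificate, Commercial Registration, Regulatory Permit, Zone B License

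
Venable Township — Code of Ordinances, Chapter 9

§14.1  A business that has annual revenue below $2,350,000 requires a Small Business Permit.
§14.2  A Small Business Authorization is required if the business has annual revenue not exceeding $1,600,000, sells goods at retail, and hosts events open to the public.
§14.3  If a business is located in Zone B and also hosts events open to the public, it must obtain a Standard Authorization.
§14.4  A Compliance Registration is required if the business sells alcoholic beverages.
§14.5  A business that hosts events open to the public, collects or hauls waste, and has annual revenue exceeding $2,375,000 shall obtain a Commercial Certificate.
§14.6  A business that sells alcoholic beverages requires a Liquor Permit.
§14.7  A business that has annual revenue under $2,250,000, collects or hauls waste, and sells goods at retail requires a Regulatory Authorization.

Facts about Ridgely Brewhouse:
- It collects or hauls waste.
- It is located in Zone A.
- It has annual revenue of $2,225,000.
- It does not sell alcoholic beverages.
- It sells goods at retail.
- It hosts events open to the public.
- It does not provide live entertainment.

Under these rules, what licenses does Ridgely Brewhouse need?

§14.1 revenue $2,225,000 < $2,350,000 → Small Business Permit required.
§14.2 revenue $2,225,000 > $1,600,000; sells goods at retail; hosts events open to the public → Small Business Authorization not required.
§14.3 is located in Zone A (not: is located in Zone B); hosts events open to the public → Standard Authorization not required.
§14.4 does not sell alcoholic beverages → Compliance Registration not required.
§14.5 hosts events open to the public; collects or hauls waste; revenue $2,225,000 ≤ $2,375,000 → Commercial Certificate not required.
§14.6 does not sell alcoholic beverages → Liquor Permit not required.
§14.7 revenue $2,225,000 < $2,250,000; collects or hauls waste; sells goods at retail → Regulatory Authorization required.

Regulatory Authorization, Small Business Permit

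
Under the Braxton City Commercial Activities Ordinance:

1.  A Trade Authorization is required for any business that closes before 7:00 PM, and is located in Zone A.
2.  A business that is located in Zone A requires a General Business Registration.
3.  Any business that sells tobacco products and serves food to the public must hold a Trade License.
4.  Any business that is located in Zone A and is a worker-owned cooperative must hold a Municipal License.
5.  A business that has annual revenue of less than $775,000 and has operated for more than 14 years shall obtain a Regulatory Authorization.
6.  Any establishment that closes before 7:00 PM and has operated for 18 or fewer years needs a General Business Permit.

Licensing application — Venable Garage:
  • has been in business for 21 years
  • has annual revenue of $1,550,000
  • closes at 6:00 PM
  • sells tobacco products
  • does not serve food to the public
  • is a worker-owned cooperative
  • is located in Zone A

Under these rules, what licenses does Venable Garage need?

General Business Registration, Municipal License, Trade Authorization

1. closes 6:00 PM, at/before 7:00 PM; is located in Zone A → Trade Authorization required.
2. is located in Zone A → General Business Registration required.
3. sells tobacco products; does not serve food to the public → Trade License not required.
4. is located in Zone A; is a worker-owned cooperative → Municipal License required.
5. revenue $1,550,000 ≥ $775,000; years in business 21 > 14 → Regulatory Authorization not required.
6. closes 6:00 PM, at/before 7:00 PM; years in business 21 > 18 → General Business Permit not required.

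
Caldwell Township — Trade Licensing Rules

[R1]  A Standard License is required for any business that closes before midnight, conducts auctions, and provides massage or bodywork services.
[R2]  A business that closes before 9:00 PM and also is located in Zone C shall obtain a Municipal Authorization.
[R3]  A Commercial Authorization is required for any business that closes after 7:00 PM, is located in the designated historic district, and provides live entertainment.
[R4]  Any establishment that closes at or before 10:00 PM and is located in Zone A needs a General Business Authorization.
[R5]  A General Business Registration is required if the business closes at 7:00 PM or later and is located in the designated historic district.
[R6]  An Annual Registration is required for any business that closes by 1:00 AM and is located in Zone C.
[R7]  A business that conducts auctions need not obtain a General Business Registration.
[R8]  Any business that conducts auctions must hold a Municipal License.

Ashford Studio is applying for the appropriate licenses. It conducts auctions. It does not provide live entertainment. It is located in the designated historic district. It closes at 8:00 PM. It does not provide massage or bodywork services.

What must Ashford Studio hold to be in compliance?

Municipal License

[R1] closes 8:00 PM, at/before midnight; conducts auctions; does not provide massage or bodywork services → Standard License not required.
[R2] closes 8:00 PM, at/before 9:00 PM; is located in the designated historic district (not: is located in Zone C) → Municipal Authorization not required.
[R3] closes 8:00 PM, after 7:00 PM; is located in the designated historic district; does not provide live entertainment → Commercial Authorization not required.
[R4] closes 8:00 PM, at/before 10:00 PM; is located in the designated historic district (not: is located in Zone A) → General Business Authorization not required.
[R5] closes 8:00 PM, after 7:00 PM; is located in the designated historic district → General Business Registration required.
[R6] closes 8:00 PM, at/before 1:00 AM; is located in the designated historic district (not: is located in Zone C) → Annual Registration not required.
[R7] conducts auctions → exempt from General Business Registration.
[R8] conducts auctions → Municipal License required.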